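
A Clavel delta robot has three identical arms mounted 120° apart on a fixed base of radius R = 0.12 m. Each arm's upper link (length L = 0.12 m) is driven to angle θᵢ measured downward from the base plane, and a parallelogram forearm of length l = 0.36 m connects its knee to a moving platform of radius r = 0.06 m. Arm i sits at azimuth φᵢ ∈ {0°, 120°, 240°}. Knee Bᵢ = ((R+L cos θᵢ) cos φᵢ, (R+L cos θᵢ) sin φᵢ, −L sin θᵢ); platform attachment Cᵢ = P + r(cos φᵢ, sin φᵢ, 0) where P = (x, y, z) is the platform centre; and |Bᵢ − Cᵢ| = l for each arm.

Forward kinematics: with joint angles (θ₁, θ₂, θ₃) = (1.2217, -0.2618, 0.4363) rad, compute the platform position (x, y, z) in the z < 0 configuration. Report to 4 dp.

arm 1 at φ=0.0°: e+L cos θ1 = 0.1010;  O1 = (0.1010, 0.0000, -0.1128)
O2 = (0.1759·cos120.0°, 0.1759·sin120.0°, 0.0311) = (-0.0880, 0.1523, 0.0311)
φ3=240.0°: virtual centre (-0.0844, -0.1461, -0.0507), radius l
eliminate P² terms by subtracting sphere 1 from 2 and 3
plane₁₂: -0.3780x+0.3047y+0.2876z = 0.0090
Cramer: x(z) = -0.0228+0.5454z;  y(z) = 0.0012-0.2674z
into |P−O₁|² = l²: 1.3690z² + 0.0898z + -0.1015 = 0;  Δ = 0.5641;  z = -0.3071 or 0.2415 → z<0 root = -0.3071
x = -0.1903, y = 0.0833

(-0.1903, 0.0833, -0.3071)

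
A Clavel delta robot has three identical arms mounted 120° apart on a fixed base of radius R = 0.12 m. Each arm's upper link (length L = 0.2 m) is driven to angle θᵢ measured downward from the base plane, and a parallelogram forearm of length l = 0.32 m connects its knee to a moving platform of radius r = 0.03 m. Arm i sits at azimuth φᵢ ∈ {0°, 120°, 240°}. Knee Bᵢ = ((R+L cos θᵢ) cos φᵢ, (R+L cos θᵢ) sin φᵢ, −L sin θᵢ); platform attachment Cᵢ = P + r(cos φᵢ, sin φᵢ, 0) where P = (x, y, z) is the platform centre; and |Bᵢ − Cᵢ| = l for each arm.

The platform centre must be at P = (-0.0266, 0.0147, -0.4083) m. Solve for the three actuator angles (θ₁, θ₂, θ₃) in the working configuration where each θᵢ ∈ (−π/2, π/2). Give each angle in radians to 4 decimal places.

θ₁ = 1.0472, θ₂ = 0.8725, θ₃ = 0.9596

arm 1 (φ=0.0°): x'=-0.0266, y'=0.0147
  A cos θ + B sin θ = C:  0.1166·cos θ + -0.4083·sin θ = -0.2953
  √(A²+B²)=0.4246;  θ1 = -1.2926+2.3398 ≈ 1.0472
rotate P by −φ2: (0.0260, 0.0157, -0.4083)
  A=0.0640, B=-0.4083, C=(l²−L²−A²−y'²−z²)/(2L)=-0.2716
  √(A²+B²)=0.4133;  θ2 = -1.4154+2.2879 ≈ 0.8725
arm 3 (φ=240.0°): x'=0.0006, y'=-0.0304
  A cos θ + B sin θ = C:  0.0894·cos θ + -0.4083·sin θ = -0.2831
  γ=atan2(-0.4083,0.0894)=-1.3552;  ψ=arccos(-0.6772)=2.3148;  θ3=γ+ψ≈0.9596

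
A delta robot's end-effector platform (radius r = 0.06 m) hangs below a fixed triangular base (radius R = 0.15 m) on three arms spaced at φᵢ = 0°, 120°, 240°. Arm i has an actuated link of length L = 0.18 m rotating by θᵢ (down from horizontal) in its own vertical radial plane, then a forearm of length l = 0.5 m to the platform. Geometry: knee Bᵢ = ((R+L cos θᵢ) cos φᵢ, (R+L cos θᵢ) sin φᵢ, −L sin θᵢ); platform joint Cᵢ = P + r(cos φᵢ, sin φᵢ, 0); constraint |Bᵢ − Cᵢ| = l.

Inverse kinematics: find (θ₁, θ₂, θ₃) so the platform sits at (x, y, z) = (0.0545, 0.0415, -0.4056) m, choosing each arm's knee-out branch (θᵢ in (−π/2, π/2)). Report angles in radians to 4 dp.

rotate P by −φ1: (0.0545, 0.0415, -0.4056)
  A=0.0355, B=-0.4056, C=(l²−L²−A²−y'²−z²)/(2L)=0.1392
  γ=atan2(-0.4056,0.0355)=-1.4835;  ψ=arccos(0.3418)=1.2219;  θ1=γ+ψ≈-0.2616
φ2=120.0° → target in arm frame (0.0087, -0.0679)
  A cos θ + B sin θ = C:  0.0813·cos θ + -0.4056·sin θ = 0.1163
  √(A²+B²)=0.4137;  θ2 = -1.3730+1.2859 ≈ -0.0871
φ3=240.0° → target in arm frame (-0.0632, 0.0264)
  A=0.1532, B=-0.4056, C=(l²−L²−A²−y'²−z²)/(2L)=0.0803
  γ=atan2(-0.4056,0.1532)=-1.2097;  ψ=arccos(0.1853)=1.3844;  θ3=γ+ψ≈0.1747

θ₁ = -0.2616, θ₂ = -0.0871, θ₃ = 0.1747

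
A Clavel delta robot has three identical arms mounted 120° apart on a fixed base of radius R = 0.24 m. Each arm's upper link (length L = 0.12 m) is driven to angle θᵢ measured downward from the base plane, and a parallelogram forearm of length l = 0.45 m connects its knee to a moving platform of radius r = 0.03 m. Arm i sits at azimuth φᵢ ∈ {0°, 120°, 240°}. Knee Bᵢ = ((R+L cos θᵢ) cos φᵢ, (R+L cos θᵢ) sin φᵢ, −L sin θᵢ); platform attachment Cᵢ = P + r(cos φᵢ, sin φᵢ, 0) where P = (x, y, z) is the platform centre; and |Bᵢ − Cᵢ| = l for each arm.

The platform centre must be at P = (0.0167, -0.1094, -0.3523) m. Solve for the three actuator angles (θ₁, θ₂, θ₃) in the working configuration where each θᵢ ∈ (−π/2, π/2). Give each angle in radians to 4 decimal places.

φ1=0.0° → target in arm frame (0.0167, -0.1094)
  A=0.1933, B=-0.3523, C=(l²−L²−A²−y'²−z²)/(2L)=0.0610
  θ1 = atan2(B,A) + arccos(C/0.4018) = 0.3493
rotate P by −φ2: (-0.1031, 0.0402, -0.3523)
  A cos θ + B sin θ = C:  0.3131·cos θ + -0.3523·sin θ = -0.1486
  √(A²+B²)=0.4713;  θ2 = -0.8443+1.8915 ≈ 1.0473
φ3=240.0° → target in arm frame (0.0864, 0.0692)
  A=0.1236, B=-0.3523, C=(l²−L²−A²−y'²−z²)/(2L)=0.1830
  √(A²+B²)=0.3734;  θ3 = -1.2334+1.0585 ≈ -0.1749

θ₁ = 0.3493, θ₂ = 1.0473, θ₃ = -0.1749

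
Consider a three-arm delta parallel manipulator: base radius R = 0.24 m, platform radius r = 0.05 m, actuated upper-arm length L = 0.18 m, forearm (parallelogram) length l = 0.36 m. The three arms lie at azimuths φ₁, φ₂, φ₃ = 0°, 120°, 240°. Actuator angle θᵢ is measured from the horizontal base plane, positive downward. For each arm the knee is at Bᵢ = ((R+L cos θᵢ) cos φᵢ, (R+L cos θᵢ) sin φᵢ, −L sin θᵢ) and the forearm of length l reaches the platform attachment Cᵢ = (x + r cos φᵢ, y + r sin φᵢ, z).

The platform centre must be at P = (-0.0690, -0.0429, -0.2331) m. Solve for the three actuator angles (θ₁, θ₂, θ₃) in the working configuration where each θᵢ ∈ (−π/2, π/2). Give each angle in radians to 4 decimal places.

φ1=0.0° → target in arm frame (-0.0690, -0.0429)
  A cos θ + B sin θ = C:  0.2590·cos θ + -0.2331·sin θ = -0.0724
  √(A²+B²)=0.3484;  θ1 = -0.7328+1.7800 ≈ 1.0472
arm 2 (φ=120.0°): x'=-0.0027, y'=0.0812
  e−x'=0.1927;  (l²−L²−(e−x')²−y'²−z²)/2L = -0.0023
  √(A²+B²)=0.3024;  θ2 = -0.8801+1.5786 ≈ 0.6984
φ3=240.0° → target in arm frame (0.0717, -0.0383)
  A cos θ + B sin θ = C:  0.1183·cos θ + -0.2331·sin θ = 0.0761
  θ3 = atan2(B,A) + arccos(C/0.2614) = 0.1745

θ₁ = 1.0472, θ₂ = 0.6984, θ₃ = 0.1745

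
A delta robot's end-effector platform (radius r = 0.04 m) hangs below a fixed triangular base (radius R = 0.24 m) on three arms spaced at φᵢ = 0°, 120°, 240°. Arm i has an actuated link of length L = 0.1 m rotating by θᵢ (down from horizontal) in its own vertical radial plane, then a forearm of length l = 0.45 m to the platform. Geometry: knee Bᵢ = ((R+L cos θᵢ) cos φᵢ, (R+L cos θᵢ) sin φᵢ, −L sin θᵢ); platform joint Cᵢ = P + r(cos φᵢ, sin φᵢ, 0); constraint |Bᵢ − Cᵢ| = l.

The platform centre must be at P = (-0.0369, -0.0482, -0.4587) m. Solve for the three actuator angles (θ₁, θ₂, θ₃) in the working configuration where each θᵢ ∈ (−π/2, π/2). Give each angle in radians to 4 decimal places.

θ₁ = 1.3090, θ₂ = 1.2214, θ₃ = 0.6977

arm 1 (φ=0.0°): x'=-0.0369, y'=-0.0482
  A cos θ + B sin θ = C:  0.2369·cos θ + -0.4587·sin θ = -0.3818
  √(A²+B²)=0.5163;  θ1 = -1.0941+2.4031 ≈ 1.3090
arm 2 (φ=120.0°): x'=-0.0233, y'=0.0561
  e−x'=0.2233;  (l²−L²−(e−x')²−y'²−z²)/2L = -0.3545
  θ2 = atan2(B,A) + arccos(C/0.5102) = 1.2214
arm 3 (φ=240.0°): x'=0.0602, y'=-0.0079
  A=0.1398, B=-0.4587, C=(l²−L²−A²−y'²−z²)/(2L)=-0.1876
  √(A²+B²)=0.4795;  θ3 = -1.2750+1.9727 ≈ 0.6977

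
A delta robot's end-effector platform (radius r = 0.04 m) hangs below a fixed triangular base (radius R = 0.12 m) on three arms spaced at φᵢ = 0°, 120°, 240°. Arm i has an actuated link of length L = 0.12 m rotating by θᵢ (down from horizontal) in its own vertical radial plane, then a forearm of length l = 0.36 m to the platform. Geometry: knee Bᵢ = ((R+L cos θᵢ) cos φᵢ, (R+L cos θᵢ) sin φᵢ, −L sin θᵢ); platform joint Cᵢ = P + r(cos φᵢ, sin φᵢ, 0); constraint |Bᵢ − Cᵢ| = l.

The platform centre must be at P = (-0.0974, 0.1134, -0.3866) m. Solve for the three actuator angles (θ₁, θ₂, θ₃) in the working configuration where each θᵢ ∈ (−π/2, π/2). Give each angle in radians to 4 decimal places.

θ₁ = 1.3088, θ₂ = 0.2615, θ₃ = 1.1340

rotate P by −φ1: (-0.0974, 0.1134, -0.3866)
  e−x'=0.1774;  (l²−L²−(e−x')²−y'²−z²)/2L = -0.3275
  θ1 = atan2(B,A) + arccos(C/0.4254) = 1.3088
arm 2 (φ=120.0°): x'=0.1469, y'=0.0277
  A cos θ + B sin θ = C:  -0.0669·cos θ + -0.3866·sin θ = -0.1646
  √(A²+B²)=0.3923;  θ2 = -1.7422+2.0037 ≈ 0.2615
arm 3 (φ=240.0°): x'=-0.0495, y'=-0.1411
  A cos θ + B sin θ = C:  0.1295·cos θ + -0.3866·sin θ = -0.2955
  θ3 = atan2(B,A) + arccos(C/0.4077) = 1.1340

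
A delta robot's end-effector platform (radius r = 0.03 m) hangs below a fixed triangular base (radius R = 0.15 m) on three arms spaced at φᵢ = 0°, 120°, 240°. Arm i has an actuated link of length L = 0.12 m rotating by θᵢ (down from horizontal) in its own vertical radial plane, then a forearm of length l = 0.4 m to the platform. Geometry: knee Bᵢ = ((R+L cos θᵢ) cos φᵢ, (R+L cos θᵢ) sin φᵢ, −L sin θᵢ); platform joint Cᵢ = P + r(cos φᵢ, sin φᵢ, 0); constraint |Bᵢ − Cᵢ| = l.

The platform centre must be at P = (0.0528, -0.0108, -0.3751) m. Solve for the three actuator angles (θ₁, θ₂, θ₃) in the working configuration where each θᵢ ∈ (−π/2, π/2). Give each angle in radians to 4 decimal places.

φ1=0.0° → target in arm frame (0.0528, -0.0108)
  e−x'=0.0672;  (l²−L²−(e−x')²−y'²−z²)/2L = 0.0011
  γ=atan2(-0.3751,0.0672)=-1.3935;  ψ=arccos(0.0029)=1.5679;  θ1=γ+ψ≈0.1743
arm 2 (φ=120.0°): x'=-0.0358, y'=-0.0403
  A=0.1558, B=-0.3751, C=(l²−L²−A²−y'²−z²)/(2L)=-0.0874
  γ=atan2(-0.3751,0.1558)=-1.1772;  ψ=arccos(-0.2153)=1.7878;  θ2=γ+ψ≈0.6106
rotate P by −φ3: (-0.0170, 0.0511, -0.3751)
  e−x'=0.1370;  (l²−L²−(e−x')²−y'²−z²)/2L = -0.0687
  θ3 = atan2(B,A) + arccos(C/0.3994) = 0.5233

θ₁ = 0.1743, θ₂ = 0.6106, θ₃ = 0.5233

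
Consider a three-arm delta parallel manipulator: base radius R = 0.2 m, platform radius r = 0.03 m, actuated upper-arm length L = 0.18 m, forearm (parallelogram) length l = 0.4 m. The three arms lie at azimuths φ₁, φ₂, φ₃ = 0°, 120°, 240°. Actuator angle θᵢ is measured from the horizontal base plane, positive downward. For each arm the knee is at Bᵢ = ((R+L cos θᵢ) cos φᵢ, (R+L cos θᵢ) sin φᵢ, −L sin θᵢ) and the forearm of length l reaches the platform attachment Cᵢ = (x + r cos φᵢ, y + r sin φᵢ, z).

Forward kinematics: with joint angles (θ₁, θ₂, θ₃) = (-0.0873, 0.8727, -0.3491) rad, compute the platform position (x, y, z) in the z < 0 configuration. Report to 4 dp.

arm 1 at φ=0.0°: e+L cos θ1 = 0.3493;  S1 = (0.3493, 0.0000, 0.0157)
arm 2 at φ=120.0°: e+L cos θ2 = 0.2857;  S2 = (-0.1428, 0.2474, -0.1379)
φ3=240.0°: virtual centre (-0.1696, -0.2937, 0.0616), radius l
subtract pairs → two planes through P
linear system: -0.9843x+0.4948y = -0.0216−-0.3072z; -1.0378x+-0.5874y = -0.0035−0.0918z
det = 1.0917;  x = 0.0132+-0.1237z,  y = -0.0174+0.3747z
quadratic in z: (1.1557)z²+(0.0387)z+(-0.0465)=0, √Δ=0.4652 → z ∈ {-0.2180, 0.1845}; z = -0.2180 (taking z<0)
x = 0.0402, y = -0.0991

(0.0402, -0.0991, -0.2180)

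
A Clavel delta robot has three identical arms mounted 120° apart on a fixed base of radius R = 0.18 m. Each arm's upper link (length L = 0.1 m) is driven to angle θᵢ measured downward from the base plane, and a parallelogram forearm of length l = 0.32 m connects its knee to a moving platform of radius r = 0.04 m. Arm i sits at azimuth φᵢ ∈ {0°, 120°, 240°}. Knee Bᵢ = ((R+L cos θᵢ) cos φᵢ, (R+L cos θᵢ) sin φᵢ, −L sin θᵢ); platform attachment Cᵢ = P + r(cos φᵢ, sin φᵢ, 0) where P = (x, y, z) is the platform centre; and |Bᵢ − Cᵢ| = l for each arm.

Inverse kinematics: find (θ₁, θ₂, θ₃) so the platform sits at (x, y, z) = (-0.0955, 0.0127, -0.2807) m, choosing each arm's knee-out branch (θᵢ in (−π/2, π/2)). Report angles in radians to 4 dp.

φ1=0.0° → target in arm frame (-0.0955, 0.0127)
  e−x'=0.2355;  (l²−L²−(e−x')²−y'²−z²)/2L = -0.2101
  θ1 = atan2(B,A) + arccos(C/0.3664) = 1.3086
rotate P by −φ2: (0.0587, 0.0764, -0.2807)
  A=0.0813, B=-0.2807, C=(l²−L²−A²−y'²−z²)/(2L)=0.0059
  √(A²+B²)=0.2922;  θ2 = -1.2890+1.5507 ≈ 0.2616
φ3=240.0° → target in arm frame (0.0368, -0.0891)
  A=0.1032, B=-0.2807, C=(l²−L²−A²−y'²−z²)/(2L)=-0.0249
  θ3 = atan2(B,A) + arccos(C/0.2991) = 0.4359

θ₁ = 1.3086, θ₂ = 0.2616, θ₃ = 0.4359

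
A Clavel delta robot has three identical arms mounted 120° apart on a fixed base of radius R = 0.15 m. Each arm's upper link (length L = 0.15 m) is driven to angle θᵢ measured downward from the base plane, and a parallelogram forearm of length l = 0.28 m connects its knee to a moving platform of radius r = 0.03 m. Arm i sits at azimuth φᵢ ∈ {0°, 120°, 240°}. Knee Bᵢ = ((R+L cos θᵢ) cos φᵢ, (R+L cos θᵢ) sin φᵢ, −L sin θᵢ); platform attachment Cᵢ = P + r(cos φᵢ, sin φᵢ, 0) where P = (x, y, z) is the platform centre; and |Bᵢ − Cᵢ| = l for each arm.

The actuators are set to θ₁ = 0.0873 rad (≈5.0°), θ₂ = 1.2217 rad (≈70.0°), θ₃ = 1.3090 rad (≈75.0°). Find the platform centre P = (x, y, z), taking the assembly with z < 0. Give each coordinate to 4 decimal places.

(0.1301, 0.0116, -0.2557)

O1 = (0.2694·cos0.0°, 0.2694·sin0.0°, -0.0131) = (0.2694, 0.0000, -0.0131)
arm 2 at φ=120.0°: e+L cos θ2 = 0.1713;  O2 = (-0.0857, 0.1484, -0.1410)
arm 3 at φ=240.0°: e+L cos θ3 = 0.1588;  O3 = (-0.0794, -0.1375, -0.1449)
subtract pairs → two planes through P
[-0.7102 0.2967 -0.2557]·P = -0.0235;  [-0.6977 -0.2751 -0.2636]·P = -0.0265
det = 0.4024;  x = 0.0357+-0.3692z,  y = 0.0060+-0.0218z
sphere 1 gives Az²+Bz+C=0 with A=1.1368, B=0.1985, C=-0.0236;  B²−4AC=0.1465;  roots -0.2557, 0.0810;  negative root z = -0.2557
x = 0.1301, y = 0.0116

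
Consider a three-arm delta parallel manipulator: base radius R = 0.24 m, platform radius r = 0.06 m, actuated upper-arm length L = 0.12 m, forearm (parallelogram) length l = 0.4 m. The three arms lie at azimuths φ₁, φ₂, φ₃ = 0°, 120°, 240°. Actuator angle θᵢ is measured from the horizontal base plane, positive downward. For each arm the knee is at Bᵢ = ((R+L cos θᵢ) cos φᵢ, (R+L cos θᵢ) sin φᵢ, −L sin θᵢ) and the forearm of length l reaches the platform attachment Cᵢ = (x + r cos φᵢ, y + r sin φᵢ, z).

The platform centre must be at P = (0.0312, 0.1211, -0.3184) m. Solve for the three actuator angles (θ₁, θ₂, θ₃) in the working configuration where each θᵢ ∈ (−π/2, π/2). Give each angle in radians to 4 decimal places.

θ₁ = 0.3492, θ₂ = -0.0869, θ₃ = 1.2222

arm 1 (φ=0.0°): x'=0.0312, y'=0.1211
  e−x'=0.1488;  (l²−L²−(e−x')²−y'²−z²)/2L = 0.0309
  γ=atan2(-0.3184,0.1488)=-1.1336;  ψ=arccos(0.0879)=1.4828;  θ1=γ+ψ≈0.3492
arm 2 (φ=120.0°): x'=0.0893, y'=-0.0876
  A cos θ + B sin θ = C:  0.0907·cos θ + -0.3184·sin θ = 0.1180
  √(A²+B²)=0.3311;  θ2 = -1.2932+1.2063 ≈ -0.0869
φ3=240.0° → target in arm frame (-0.1205, -0.0335)
  e−x'=0.3005;  (l²−L²−(e−x')²−y'²−z²)/2L = -0.1966
  √(A²+B²)=0.4378;  θ3 = -0.8144+2.0366 ≈ 1.2222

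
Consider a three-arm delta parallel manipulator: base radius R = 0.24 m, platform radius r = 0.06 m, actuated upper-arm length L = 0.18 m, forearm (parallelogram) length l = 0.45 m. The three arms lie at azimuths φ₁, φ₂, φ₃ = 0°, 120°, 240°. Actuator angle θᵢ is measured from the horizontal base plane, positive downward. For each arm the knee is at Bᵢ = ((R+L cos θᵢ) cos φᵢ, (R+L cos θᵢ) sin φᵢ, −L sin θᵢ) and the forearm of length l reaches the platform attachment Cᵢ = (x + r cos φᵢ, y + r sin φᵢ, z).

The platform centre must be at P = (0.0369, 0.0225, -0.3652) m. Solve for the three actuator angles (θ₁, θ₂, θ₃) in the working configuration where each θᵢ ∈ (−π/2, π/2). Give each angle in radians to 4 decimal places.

φ1=0.0° → target in arm frame (0.0369, 0.0225)
  A cos θ + B sin θ = C:  0.1431·cos θ + -0.3652·sin θ = 0.0437
  γ=atan2(-0.3652,0.1431)=-1.1973;  ψ=arccos(0.1115)=1.4591;  θ1=γ+ψ≈0.2617
arm 2 (φ=120.0°): x'=0.0010, y'=-0.0432
  e−x'=0.1790;  (l²−L²−(e−x')²−y'²−z²)/2L = 0.0079
  θ2 = atan2(B,A) + arccos(C/0.4067) = 0.4363
φ3=240.0° → target in arm frame (-0.0379, 0.0207)
  A=0.2179, B=-0.3652, C=(l²−L²−A²−y'²−z²)/(2L)=-0.0311
  γ=atan2(-0.3652,0.2179)=-1.0328;  ψ=arccos(-0.0731)=1.6440;  θ3=γ+ψ≈0.6112

θ₁ = 0.2617, θ₂ = 0.4363, θ₃ = 0.6112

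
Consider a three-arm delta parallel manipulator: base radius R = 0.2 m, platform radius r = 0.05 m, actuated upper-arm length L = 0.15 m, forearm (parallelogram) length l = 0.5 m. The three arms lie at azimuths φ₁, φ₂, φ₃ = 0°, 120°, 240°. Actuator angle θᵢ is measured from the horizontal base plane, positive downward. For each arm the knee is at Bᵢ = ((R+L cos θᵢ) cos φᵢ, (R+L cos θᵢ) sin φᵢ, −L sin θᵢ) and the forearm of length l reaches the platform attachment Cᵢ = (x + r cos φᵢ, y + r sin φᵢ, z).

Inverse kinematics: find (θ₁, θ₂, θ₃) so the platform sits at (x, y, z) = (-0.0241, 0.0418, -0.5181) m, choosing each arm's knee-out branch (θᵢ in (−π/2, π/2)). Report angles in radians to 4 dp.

rotate P by −φ1: (-0.0241, 0.0418, -0.5181)
  A cos θ + B sin θ = C:  0.1741·cos θ + -0.5181·sin θ = -0.2433
  γ=atan2(-0.5181,0.1741)=-1.2466;  ψ=arccos(-0.4451)=2.0321;  θ1=γ+ψ≈0.7855
rotate P by −φ2: (0.0482, 0.0000, -0.5181)
  e−x'=0.1018;  (l²−L²−(e−x')²−y'²−z²)/2L = -0.1709
  √(A²+B²)=0.5280;  θ2 = -1.3769+1.9005 ≈ 0.5236
φ3=240.0° → target in arm frame (-0.0241, -0.0418)
  e−x'=0.1741;  (l²−L²−(e−x')²−y'²−z²)/2L = -0.2433
  θ3 = atan2(B,A) + arccos(C/0.5466) = 0.7857

θ₁ = 0.7855, θ₂ = 0.5236, θ₃ = 0.7857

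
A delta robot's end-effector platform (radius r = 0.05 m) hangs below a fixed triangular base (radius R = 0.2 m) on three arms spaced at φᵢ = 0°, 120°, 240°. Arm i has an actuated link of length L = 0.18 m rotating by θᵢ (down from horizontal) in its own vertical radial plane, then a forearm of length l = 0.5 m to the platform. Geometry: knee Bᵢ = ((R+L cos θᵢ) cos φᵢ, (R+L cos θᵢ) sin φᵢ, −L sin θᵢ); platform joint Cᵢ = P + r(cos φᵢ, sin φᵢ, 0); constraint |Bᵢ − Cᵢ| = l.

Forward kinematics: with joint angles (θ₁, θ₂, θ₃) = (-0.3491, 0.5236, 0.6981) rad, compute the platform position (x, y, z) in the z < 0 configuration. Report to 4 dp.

(0.1513, 0.0283, -0.4086)

φ1=0.0°: virtual centre (0.3191, 0.0000, 0.0616), radius l
centre 2 = (0.3059·cos120.0°, 0.3059·sin120.0°, -0.0900) = (-0.1529, 0.2649, -0.0900)
centre 3 = (0.2879·cos240.0°, 0.2879·sin240.0°, -0.1157) = (-0.1439, -0.2493, -0.1157)
subtract pairs → two planes through P
plane₁₂: -0.9442x+0.5298y+-0.3031z = -0.0040
Cramer: x(z) = 0.0072-0.3526z;  y(z) = 0.0054-0.0561z
into |P−centre ₁|² = l²: 1.1275z² + 0.0962z + -0.1489 = 0;  Δ = 0.6807;  z = -0.4086 or 0.3232 → z<0 root = -0.4086
x = 0.1513, y = 0.0283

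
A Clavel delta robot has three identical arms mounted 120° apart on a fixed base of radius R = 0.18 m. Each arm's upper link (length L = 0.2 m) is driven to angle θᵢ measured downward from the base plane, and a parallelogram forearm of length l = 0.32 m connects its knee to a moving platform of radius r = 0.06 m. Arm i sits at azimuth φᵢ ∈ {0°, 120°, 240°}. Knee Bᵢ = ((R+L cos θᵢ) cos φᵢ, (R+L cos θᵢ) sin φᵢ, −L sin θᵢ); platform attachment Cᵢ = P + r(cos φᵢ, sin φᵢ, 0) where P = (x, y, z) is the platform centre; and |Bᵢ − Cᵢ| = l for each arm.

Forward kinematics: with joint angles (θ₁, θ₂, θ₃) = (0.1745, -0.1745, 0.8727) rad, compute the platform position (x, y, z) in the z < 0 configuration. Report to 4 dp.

(0.0206, 0.0694, -0.1334)

φ1=0.0°: virtual centre (0.3170, 0.0000, -0.0347), radius l
φ2=120.0°: virtual centre (-0.1585, 0.2745, 0.0347), radius l
arm 3 at φ=240.0°: (R−r)+L cos θ3 = 0.2486;  O3 = (-0.1243, -0.2153, -0.1532)
eliminate P² terms by subtracting sphere 1 from 2 and 3
linear system: -0.9509x+0.5490y = 0.0000−0.1389z; -0.8825x+-0.4305y = -0.0164−-0.2370z
Cramer: x(z) = 0.0101-0.0787z;  y(z) = 0.0175-0.3892z
sphere 1 gives Az²+Bz+C=0 with A=1.1577, B=0.1041, C=-0.0067;  B²−4AC=0.0419;  roots -0.1334, 0.0435;  negative root z = -0.1334
x = 0.0206, y = 0.0694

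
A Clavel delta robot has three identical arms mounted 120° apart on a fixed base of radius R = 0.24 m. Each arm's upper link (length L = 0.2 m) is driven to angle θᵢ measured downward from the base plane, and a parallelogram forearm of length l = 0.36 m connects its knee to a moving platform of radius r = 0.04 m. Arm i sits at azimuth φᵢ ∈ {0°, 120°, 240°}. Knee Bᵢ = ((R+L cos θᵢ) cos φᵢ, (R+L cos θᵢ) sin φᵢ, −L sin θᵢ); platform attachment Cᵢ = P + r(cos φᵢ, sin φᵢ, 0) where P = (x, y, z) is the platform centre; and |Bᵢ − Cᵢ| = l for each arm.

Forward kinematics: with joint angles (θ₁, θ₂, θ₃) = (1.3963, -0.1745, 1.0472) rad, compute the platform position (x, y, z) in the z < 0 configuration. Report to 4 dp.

(-0.1119, 0.0961, -0.2118)

arm 1 at φ=0.0°: (R−r)+L cos θ1 = 0.2347;  S1 = (0.2347, 0.0000, -0.1970)
arm 2 at φ=120.0°: (R−r)+L cos θ2 = 0.3970;  S2 = (-0.1985, 0.3438, 0.0347)
arm 3 at φ=240.0°: (R−r)+L cos θ3 = 0.3000;  S3 = (-0.1500, -0.2598, -0.1732)
subtract pairs → two planes through P
plane₁₂: -0.8664x+0.6876y+0.4634z = 0.0649
det = 0.9792;  x = -0.0528+0.2792z,  y = 0.0279+-0.3221z
quadratic in z: (1.1817)z²+(0.2154)z+(-0.0074)=0, √Δ=0.2851 → z ∈ {-0.2118, 0.0295}; z = -0.2118 (taking z<0)
x = -0.1119, y = 0.0961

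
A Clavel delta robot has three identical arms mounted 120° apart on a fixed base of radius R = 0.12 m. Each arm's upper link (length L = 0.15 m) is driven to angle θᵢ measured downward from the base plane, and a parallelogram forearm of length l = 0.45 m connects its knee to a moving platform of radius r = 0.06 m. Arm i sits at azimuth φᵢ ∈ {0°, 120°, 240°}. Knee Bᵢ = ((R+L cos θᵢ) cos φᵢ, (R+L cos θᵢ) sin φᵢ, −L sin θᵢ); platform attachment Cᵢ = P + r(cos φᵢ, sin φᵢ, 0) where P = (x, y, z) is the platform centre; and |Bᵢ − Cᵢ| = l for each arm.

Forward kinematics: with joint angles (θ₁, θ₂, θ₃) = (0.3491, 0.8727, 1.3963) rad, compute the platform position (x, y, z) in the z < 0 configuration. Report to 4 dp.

φ1=0.0°: virtual centre (0.2010, 0.0000, -0.0513), radius l
arm 2 at φ=120.0°: (R−r)+L cos θ2 = 0.1564;  S2 = (-0.0782, 0.1355, -0.1149)
arm 3 at φ=240.0°: (R−r)+L cos θ3 = 0.0860;  S3 = (-0.0430, -0.0745, -0.1477)
|S₂|²−|S₁|² = -0.0053;  |S₃|²−|S₁|² = -0.0138
plane₁₂: -0.5583x+0.2709y+-0.1272z = -0.0053
det = 0.2154;  x = 0.0210+-0.3305z,  y = 0.0236+-0.2117z
sphere 1 gives Az²+Bz+C=0 with A=1.1541, B=0.2115, C=-0.1669;  B²−4AC=0.8154;  roots -0.4829, 0.2996;  negative root z = -0.4829
x = 0.1807, y = 0.1258

(0.1807, 0.1258, -0.4829)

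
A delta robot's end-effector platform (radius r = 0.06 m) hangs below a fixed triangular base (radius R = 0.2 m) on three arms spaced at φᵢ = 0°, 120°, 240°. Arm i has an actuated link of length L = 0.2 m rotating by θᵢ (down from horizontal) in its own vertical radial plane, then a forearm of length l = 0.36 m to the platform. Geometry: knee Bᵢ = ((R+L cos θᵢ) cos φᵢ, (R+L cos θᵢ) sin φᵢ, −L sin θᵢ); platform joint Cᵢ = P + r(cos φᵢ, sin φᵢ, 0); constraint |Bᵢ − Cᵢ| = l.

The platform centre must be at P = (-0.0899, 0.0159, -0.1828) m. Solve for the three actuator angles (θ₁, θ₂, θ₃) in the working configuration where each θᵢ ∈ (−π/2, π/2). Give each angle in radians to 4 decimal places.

φ1=0.0° → target in arm frame (-0.0899, 0.0159)
  e−x'=0.2299;  (l²−L²−(e−x')²−y'²−z²)/2L = 0.0077
  √(A²+B²)=0.2937;  θ1 = -0.6718+1.5446 ≈ 0.8728
rotate P by −φ2: (0.0587, 0.0699, -0.1828)
  A cos θ + B sin θ = C:  0.0813·cos θ + -0.1828·sin θ = 0.1117
  √(A²+B²)=0.2001;  θ2 = -1.1524+0.9782 ≈ -0.1742
φ3=240.0° → target in arm frame (0.0312, -0.0858)
  A cos θ + B sin θ = C:  0.1088·cos θ + -0.1828·sin θ = 0.0924
  √(A²+B²)=0.2127;  θ3 = -1.0338+1.1212 ≈ 0.0874

θ₁ = 0.8728, θ₂ = -0.1742, θ₃ = 0.0874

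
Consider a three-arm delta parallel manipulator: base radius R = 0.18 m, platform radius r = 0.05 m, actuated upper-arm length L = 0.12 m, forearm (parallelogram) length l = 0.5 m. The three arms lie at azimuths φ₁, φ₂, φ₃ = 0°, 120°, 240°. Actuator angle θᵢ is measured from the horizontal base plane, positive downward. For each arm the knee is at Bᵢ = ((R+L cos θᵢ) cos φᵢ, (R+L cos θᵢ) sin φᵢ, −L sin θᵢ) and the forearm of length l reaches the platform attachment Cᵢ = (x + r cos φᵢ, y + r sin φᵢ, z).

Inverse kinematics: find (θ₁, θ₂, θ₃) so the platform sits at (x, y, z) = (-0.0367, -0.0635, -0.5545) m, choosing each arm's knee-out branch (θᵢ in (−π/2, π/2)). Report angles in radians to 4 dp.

rotate P by −φ1: (-0.0367, -0.0635, -0.5545)
  A=0.1667, B=-0.5545, C=(l²−L²−A²−y'²−z²)/(2L)=-0.4320
  θ1 = atan2(B,A) + arccos(C/0.5790) = 1.1343
rotate P by −φ2: (-0.0366, 0.0635, -0.5545)
  A cos θ + B sin θ = C:  0.1666·cos θ + -0.5545·sin θ = -0.4320
  γ=atan2(-0.5545,0.1666)=-1.2789;  ψ=arccos(-0.7461)=2.4130;  θ2=γ+ψ≈1.1341
rotate P by −φ3: (0.0733, 0.0000, -0.5545)
  A=0.0567, B=-0.5545, C=(l²−L²−A²−y'²−z²)/(2L)=-0.3128
  √(A²+B²)=0.5574;  θ3 = -1.4690+2.1667 ≈ 0.6977

θ₁ = 1.1343, θ₂ = 1.1341, θ₃ = 0.6977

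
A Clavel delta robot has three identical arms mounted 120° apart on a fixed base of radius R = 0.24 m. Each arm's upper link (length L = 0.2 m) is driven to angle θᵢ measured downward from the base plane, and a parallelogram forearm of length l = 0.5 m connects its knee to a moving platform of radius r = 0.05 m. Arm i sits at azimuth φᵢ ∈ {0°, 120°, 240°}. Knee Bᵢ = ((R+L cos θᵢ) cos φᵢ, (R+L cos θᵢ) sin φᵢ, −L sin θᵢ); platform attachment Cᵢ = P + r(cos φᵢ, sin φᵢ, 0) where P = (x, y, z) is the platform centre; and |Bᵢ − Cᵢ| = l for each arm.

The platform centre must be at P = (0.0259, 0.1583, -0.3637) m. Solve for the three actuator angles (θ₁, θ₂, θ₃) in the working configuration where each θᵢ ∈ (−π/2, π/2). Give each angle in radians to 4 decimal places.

φ1=0.0° → target in arm frame (0.0259, 0.1583)
  e−x'=0.1641;  (l²−L²−(e−x')²−y'²−z²)/2L = 0.0643
  θ1 = atan2(B,A) + arccos(C/0.3990) = 0.2619
rotate P by −φ2: (0.1241, -0.1016, -0.3637)
  A cos θ + B sin θ = C:  0.0659·cos θ + -0.3637·sin θ = 0.1577
  θ2 = atan2(B,A) + arccos(C/0.3696) = -0.2616
φ3=240.0° → target in arm frame (-0.1500, -0.0567)
  A cos θ + B sin θ = C:  0.3400·cos θ + -0.3637·sin θ = -0.1028
  γ=atan2(-0.3637,0.3400)=-0.8190;  ψ=arccos(-0.2065)=1.7788;  θ3=γ+ψ≈0.9598

θ₁ = 0.2619, θ₂ = -0.2616, θ₃ = 0.9598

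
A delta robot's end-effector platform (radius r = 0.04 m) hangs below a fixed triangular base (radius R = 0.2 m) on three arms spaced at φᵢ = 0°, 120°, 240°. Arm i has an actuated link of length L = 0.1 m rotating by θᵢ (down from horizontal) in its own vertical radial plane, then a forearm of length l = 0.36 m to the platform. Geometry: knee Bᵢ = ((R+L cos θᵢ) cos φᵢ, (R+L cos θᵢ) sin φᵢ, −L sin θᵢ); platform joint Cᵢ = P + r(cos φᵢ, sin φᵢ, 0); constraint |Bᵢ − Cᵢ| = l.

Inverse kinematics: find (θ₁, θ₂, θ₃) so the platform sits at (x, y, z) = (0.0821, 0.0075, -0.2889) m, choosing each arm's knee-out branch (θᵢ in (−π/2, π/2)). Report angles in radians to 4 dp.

θ₁ = -0.2620, θ₂ = 0.6979, θ₃ = 0.7850

rotate P by −φ1: (0.0821, 0.0075, -0.2889)
  A cos θ + B sin θ = C:  0.0779·cos θ + -0.2889·sin θ = 0.1501
  θ1 = atan2(B,A) + arccos(C/0.2992) = -0.2620
φ2=120.0° → target in arm frame (-0.0346, -0.0749)
  A cos θ + B sin θ = C:  0.1946·cos θ + -0.2889·sin θ = -0.0366
  √(A²+B²)=0.3483;  θ2 = -0.9781+1.6760 ≈ 0.6979
φ3=240.0° → target in arm frame (-0.0475, 0.0674)
  e−x'=0.2075;  (l²−L²−(e−x')²−y'²−z²)/2L = -0.0574
  √(A²+B²)=0.3557;  θ3 = -0.9478+1.7328 ≈ 0.7850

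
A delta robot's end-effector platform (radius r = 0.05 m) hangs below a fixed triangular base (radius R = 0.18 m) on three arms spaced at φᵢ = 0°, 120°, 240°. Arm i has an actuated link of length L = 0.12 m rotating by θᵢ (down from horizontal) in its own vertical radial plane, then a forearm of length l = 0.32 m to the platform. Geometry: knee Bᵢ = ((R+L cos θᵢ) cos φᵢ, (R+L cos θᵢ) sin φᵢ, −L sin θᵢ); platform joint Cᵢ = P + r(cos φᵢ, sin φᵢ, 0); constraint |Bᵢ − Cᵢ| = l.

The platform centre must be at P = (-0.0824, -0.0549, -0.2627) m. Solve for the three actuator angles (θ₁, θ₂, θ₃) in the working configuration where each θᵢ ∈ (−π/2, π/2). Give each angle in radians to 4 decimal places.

θ₁ = 1.0475, θ₂ = 0.6110, θ₃ = -0.0873

φ1=0.0° → target in arm frame (-0.0824, -0.0549)
  e−x'=0.2124;  (l²−L²−(e−x')²−y'²−z²)/2L = -0.1214
  γ=atan2(-0.2627,0.2124)=-0.8909;  ψ=arccos(-0.3594)=1.9384;  θ1=γ+ψ≈1.0475
arm 2 (φ=120.0°): x'=-0.0063, y'=0.0988
  e−x'=0.1363;  (l²−L²−(e−x')²−y'²−z²)/2L = -0.0390
  γ=atan2(-0.2627,0.1363)=-1.0921;  ψ=arccos(-0.1318)=1.7030;  θ2=γ+ψ≈0.6110
arm 3 (φ=240.0°): x'=0.0887, y'=-0.0439
  e−x'=0.0413;  (l²−L²−(e−x')²−y'²−z²)/2L = 0.0640
  √(A²+B²)=0.2659;  θ3 = -1.4150+1.3278 ≈ -0.0873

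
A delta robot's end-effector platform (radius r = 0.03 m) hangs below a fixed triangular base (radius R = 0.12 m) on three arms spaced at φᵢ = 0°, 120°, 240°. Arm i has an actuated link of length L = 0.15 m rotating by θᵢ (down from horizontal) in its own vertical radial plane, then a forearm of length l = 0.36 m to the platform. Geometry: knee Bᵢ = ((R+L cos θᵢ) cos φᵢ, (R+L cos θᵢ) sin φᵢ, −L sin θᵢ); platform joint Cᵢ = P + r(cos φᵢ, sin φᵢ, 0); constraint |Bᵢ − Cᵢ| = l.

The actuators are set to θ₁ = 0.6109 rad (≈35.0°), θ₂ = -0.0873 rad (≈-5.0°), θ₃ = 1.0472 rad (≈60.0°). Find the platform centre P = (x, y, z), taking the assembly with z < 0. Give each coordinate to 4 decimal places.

arm 1 at φ=0.0°: e+L cos θ1 = 0.2129;  centre 1 = (0.2129, 0.0000, -0.0860)
centre 2 = (0.2394·cos120.0°, 0.2394·sin120.0°, 0.0131) = (-0.1197, 0.2074, 0.0131)
centre 3 = (0.1650·cos240.0°, 0.1650·sin240.0°, -0.1299) = (-0.0825, -0.1429, -0.1299)
|centre ₂|²−|centre ₁|² = 0.0048;  |centre ₃|²−|centre ₁|² = -0.0086
linear system: -0.6652x+0.4147y = 0.0048−0.1982z; -0.5907x+-0.2858y = -0.0086−-0.0877z
Cramer: x(z) = 0.0051+0.0466z;  y(z) = 0.0197-0.4033z
into |P−centre ₁|² = l²: 1.1648z² + 0.1369z + -0.0786 = 0;  Δ = 0.3851;  z = -0.3251 or 0.2076 → z<0 root = -0.3251
x = -0.0101, y = 0.1508

(-0.0101, 0.1508, -0.3251)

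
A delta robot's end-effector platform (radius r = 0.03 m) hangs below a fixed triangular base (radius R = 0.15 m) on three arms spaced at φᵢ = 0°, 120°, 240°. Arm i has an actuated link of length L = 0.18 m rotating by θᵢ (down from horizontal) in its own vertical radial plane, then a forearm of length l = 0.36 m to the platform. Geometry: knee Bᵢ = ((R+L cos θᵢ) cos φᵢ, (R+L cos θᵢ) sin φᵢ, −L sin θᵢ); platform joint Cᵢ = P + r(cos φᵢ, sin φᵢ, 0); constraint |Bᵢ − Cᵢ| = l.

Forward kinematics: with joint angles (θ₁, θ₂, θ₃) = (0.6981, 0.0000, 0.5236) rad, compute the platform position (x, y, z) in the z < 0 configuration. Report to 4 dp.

(-0.0570, 0.0552, -0.2812)

S1 = (0.2579·cos0.0°, 0.2579·sin0.0°, -0.1157) = (0.2579, 0.0000, -0.1157)
S2 = (0.3000·cos120.0°, 0.3000·sin120.0°, 0.0000) = (-0.1500, 0.2598, 0.0000)
arm 3 at φ=240.0°: (R−r)+L cos θ3 = 0.2759;  S3 = (-0.1379, -0.2389, -0.0900)
|S₂|²−|S₁|² = 0.0101;  |S₃|²−|S₁|² = 0.0043
plane₁₂: -0.8158x+0.5196y+0.2314z = 0.0101
det = 0.8012;  x = -0.0088+0.1713z,  y = 0.0056+-0.1763z
quadratic in z: (1.0604)z²+(0.1380)z+(-0.0450)=0, √Δ=0.4584 → z ∈ {-0.2812, 0.1510}; z = -0.2812 (taking z<0)
x = -0.0570, y = 0.0552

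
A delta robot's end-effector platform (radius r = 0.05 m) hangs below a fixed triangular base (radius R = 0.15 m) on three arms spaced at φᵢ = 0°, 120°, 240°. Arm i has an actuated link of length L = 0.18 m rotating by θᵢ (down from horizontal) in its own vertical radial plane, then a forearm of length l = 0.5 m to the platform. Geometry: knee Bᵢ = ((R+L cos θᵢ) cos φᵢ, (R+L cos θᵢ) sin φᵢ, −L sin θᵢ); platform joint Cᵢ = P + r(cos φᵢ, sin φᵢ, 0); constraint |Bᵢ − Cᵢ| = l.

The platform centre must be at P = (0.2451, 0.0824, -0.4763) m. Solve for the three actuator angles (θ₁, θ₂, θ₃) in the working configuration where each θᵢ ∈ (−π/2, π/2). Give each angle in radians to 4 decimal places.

arm 1 (φ=0.0°): x'=0.2451, y'=0.0824
  e−x'=-0.1451;  (l²−L²−(e−x')²−y'²−z²)/2L = -0.1031
  θ1 = atan2(B,A) + arccos(C/0.4979) = -0.0872
arm 2 (φ=120.0°): x'=-0.0512, y'=-0.2535
  A cos θ + B sin θ = C:  0.1512·cos θ + -0.4763·sin θ = -0.2677
  √(A²+B²)=0.4997;  θ2 = -1.2634+2.1361 ≈ 0.8726
arm 3 (φ=240.0°): x'=-0.1939, y'=0.1711
  e−x'=0.2939;  (l²−L²−(e−x')²−y'²−z²)/2L = -0.3470
  √(A²+B²)=0.5597;  θ3 = -1.0179+2.2395 ≈ 1.2215

θ₁ = -0.0872, θ₂ = 0.8726, θ₃ = 1.2215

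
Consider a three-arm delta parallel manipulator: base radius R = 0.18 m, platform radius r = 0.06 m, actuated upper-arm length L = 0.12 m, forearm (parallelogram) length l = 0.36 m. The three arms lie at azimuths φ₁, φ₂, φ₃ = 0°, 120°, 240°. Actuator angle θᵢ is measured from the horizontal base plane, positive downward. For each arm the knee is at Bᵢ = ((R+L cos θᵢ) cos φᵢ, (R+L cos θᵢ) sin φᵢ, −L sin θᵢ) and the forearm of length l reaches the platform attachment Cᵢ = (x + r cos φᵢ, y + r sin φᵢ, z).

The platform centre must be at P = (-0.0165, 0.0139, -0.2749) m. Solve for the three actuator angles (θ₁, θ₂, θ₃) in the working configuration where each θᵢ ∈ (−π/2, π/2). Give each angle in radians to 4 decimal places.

θ₁ = 0.1745, θ₂ = -0.0880, θ₃ = 0.0871

rotate P by −φ1: (-0.0165, 0.0139, -0.2749)
  e−x'=0.1365;  (l²−L²−(e−x')²−y'²−z²)/2L = 0.0867
  √(A²+B²)=0.3069;  θ1 = -1.1099+1.2845 ≈ 0.1745
φ2=120.0° → target in arm frame (0.0203, 0.0073)
  A cos θ + B sin θ = C:  0.0997·cos θ + -0.2749·sin θ = 0.1235
  √(A²+B²)=0.2924;  θ2 = -1.2228+1.1349 ≈ -0.0880
arm 3 (φ=240.0°): x'=-0.0038, y'=-0.0212
  A cos θ + B sin θ = C:  0.1238·cos θ + -0.2749·sin θ = 0.0994
  θ3 = atan2(B,A) + arccos(C/0.3015) = 0.0871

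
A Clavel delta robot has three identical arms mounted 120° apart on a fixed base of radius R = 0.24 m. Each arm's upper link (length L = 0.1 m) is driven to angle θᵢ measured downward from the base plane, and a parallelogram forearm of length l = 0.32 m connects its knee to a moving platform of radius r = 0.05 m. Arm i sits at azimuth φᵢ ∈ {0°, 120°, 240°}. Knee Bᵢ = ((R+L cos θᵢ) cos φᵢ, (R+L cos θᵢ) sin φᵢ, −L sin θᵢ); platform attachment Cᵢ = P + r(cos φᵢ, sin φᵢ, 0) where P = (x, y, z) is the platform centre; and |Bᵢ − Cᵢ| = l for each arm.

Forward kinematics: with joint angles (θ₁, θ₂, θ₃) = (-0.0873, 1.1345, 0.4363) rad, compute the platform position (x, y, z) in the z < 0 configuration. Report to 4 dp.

centre 1 = (0.2896·cos0.0°, 0.2896·sin0.0°, 0.0087) = (0.2896, 0.0000, 0.0087)
arm 2 at φ=120.0°: (R−r)+L cos θ2 = 0.2323;  centre 2 = (-0.1161, 0.2011, -0.0906)
arm 3 at φ=240.0°: (R−r)+L cos θ3 = 0.2806;  centre 3 = (-0.1403, -0.2430, -0.0423)
|centre ₂|²−|centre ₁|² = -0.0218;  |centre ₃|²−|centre ₁|² = -0.0034
plane₁₂: -0.8115x+0.4023y+-0.1987z = -0.0218
det = 0.7404;  x = 0.0162+-0.1859z,  y = -0.0216+0.1190z
quadratic in z: (1.0487)z²+(0.0791)z+(-0.0271)=0, √Δ=0.3462 → z ∈ {-0.2028, 0.1274}; z = -0.2028 (taking z<0)
x = 0.0539, y = -0.0457

(0.0539, -0.0457, -0.2028)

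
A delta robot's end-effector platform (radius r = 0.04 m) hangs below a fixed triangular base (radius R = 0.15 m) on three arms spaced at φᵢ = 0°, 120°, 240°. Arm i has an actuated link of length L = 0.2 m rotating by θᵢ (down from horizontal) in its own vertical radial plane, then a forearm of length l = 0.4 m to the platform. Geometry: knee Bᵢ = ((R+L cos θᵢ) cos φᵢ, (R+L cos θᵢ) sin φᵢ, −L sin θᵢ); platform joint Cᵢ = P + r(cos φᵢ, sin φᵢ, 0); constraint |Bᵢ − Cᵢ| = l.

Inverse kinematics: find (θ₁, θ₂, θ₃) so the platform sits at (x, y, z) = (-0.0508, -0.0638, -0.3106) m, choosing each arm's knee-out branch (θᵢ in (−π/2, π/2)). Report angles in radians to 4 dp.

θ₁ = 0.5235, θ₂ = 0.4362, θ₃ = -0.0872

φ1=0.0° → target in arm frame (-0.0508, -0.0638)
  e−x'=0.1608;  (l²−L²−(e−x')²−y'²−z²)/2L = -0.0160
  √(A²+B²)=0.3498;  θ1 = -1.0931+1.6166 ≈ 0.5235
arm 2 (φ=120.0°): x'=-0.0299, y'=0.0759
  A=0.1399, B=-0.3106, C=(l²−L²−A²−y'²−z²)/(2L)=-0.0045
  θ2 = atan2(B,A) + arccos(C/0.3406) = 0.4362
rotate P by −φ3: (0.0807, -0.0121, -0.3106)
  A cos θ + B sin θ = C:  0.0293·cos θ + -0.3106·sin θ = 0.0563
  √(A²+B²)=0.3120;  θ3 = -1.4766+1.3893 ≈ -0.0872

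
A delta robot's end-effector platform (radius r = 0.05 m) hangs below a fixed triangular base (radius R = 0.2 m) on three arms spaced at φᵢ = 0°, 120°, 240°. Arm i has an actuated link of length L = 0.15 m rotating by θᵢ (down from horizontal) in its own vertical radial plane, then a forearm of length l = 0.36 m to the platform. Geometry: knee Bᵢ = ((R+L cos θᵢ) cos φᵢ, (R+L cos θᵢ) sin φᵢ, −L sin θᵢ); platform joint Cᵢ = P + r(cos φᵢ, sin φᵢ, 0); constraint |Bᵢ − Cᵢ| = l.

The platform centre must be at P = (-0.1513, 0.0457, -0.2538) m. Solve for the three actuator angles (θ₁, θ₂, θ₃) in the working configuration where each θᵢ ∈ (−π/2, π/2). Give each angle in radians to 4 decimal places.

φ1=0.0° → target in arm frame (-0.1513, 0.0457)
  A cos θ + B sin θ = C:  0.3013·cos θ + -0.2538·sin θ = -0.1673
  γ=atan2(-0.2538,0.3013)=-0.7000;  ψ=arccos(-0.4246)=2.0093;  θ1=γ+ψ≈1.3093
arm 2 (φ=120.0°): x'=0.1152, y'=0.1082
  A cos θ + B sin θ = C:  0.0348·cos θ + -0.2538·sin θ = 0.0992
  θ2 = atan2(B,A) + arccos(C/0.2562) = -0.2617
φ3=240.0° → target in arm frame (0.0361, -0.1539)
  A=0.1139, B=-0.2538, C=(l²−L²−A²−y'²−z²)/(2L)=0.0201
  θ3 = atan2(B,A) + arccos(C/0.2782) = 0.3496

θ₁ = 1.3093, θ₂ = -0.2617, θ₃ = 0.3496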